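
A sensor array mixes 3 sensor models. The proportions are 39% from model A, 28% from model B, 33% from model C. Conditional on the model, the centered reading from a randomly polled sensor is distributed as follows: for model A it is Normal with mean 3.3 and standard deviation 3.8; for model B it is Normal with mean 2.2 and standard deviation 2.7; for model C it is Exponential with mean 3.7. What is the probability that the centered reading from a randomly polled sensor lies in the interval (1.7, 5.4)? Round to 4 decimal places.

0.4047

Conditional on each model, P(1.7 < X < 5.4): A: 0.372884; B: 0.455486; C: 0.399263.
By total probability, P(1.7 < X < 5.4) = 0.39·0.372884 + 0.28·0.455486 + 0.33·0.399263 = 0.404718.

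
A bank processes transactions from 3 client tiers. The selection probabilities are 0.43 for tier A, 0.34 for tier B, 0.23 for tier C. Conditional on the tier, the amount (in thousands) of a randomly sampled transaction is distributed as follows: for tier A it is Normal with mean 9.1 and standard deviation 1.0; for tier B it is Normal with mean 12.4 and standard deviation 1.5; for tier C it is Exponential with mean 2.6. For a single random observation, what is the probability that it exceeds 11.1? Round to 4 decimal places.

Conditional on each tier, P(X > 11.1): A: 0.0227501; B: 0.806938; C: 0.0139925.
By total probability, P(X > 11.1) = 0.43·0.0227501 + 0.34·0.806938 + 0.23·0.0139925 = 0.28736.

0.2874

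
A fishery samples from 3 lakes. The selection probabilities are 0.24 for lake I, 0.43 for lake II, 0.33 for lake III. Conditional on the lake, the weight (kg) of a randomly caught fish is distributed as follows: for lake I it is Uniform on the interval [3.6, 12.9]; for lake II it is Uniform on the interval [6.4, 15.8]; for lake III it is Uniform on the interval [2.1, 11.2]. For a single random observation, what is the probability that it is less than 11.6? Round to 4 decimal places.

Conditional on each lake, P(X < 11.6): I: 0.860215; II: 0.553191; III: 1.
By total probability, P(X < 11.6) = 0.24·0.860215 + 0.43·0.553191 + 0.33·1 = 0.774324.

0.7743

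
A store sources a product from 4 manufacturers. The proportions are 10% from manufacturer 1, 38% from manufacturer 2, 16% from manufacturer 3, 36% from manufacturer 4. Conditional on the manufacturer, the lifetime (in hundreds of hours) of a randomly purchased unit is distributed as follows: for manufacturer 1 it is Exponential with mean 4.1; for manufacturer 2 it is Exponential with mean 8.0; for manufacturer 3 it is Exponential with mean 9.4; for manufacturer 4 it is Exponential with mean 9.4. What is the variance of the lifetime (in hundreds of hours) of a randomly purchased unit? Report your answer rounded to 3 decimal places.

74.374

Per component, 1: μ=4.1, E[X²]=33.62; 2: μ=8, E[X²]=128; 3: μ=9.4, E[X²]=176.72; 4: μ=9.4, E[X²]=176.72.
E[X] = 0.1·4.1 + 0.38·8 + 0.16·9.4 + 0.36·9.4 = 8.338.
E[X²] = 0.1·33.62 + 0.38·128 + 0.16·176.72 + 0.36·176.72 = 143.896.
Var(X) = E[X²] − (E[X])² = 143.896 − 69.5222 = 74.3742.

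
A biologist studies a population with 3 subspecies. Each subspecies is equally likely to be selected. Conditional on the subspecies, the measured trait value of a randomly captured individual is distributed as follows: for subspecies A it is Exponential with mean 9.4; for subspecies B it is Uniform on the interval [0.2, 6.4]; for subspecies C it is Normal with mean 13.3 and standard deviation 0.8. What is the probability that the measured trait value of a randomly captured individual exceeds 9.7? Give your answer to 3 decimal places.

Conditional on each subspecies, P(X > 9.7): A: 0.356324; B: 0; C: 0.999997.
By total probability, P(X > 9.7) = 0.333333·0.356324 + 0.333333·0 + 0.333333·0.999997 = 0.452107.

0.452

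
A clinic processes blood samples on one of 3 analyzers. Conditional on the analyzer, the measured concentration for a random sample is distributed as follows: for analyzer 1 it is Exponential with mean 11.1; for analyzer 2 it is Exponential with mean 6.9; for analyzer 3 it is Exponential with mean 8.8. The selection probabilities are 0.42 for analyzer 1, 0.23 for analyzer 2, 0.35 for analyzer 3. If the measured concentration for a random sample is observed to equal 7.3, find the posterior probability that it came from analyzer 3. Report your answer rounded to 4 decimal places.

0.3576

Likelihoods f(7.3 | ·): 1: 0.0466724; 2: 0.050313; 3: 0.0495736.
Posterior ∝ prior × likelihood. Numerator for 3: 0.35·0.0495736 = 0.0173508.
Normalizing constant: 0.42·0.0466724 + 0.23·0.050313 + 0.35·0.0495736 = 0.0485251.
P(3 | observation) = 0.0173508 / 0.0485251 = 0.357562.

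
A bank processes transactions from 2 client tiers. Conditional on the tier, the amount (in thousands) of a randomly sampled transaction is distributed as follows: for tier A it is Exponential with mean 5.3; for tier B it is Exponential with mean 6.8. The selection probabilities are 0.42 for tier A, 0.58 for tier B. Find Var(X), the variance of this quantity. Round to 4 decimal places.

39.1651

Per component, A: μ=5.3, E[X²]=56.18; B: μ=6.8, E[X²]=92.48.
E[X] = 0.42·5.3 + 0.58·6.8 = 6.17.
E[X²] = 0.42·56.18 + 0.58·92.48 = 77.234.
Var(X) = E[X²] − (E[X])² = 77.234 − 38.0689 = 39.1651.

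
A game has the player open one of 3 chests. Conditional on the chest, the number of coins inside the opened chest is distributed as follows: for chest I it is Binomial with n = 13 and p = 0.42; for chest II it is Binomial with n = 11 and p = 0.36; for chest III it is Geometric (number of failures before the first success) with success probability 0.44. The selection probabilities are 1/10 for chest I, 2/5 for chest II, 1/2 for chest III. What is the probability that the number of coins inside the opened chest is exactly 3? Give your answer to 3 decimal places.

Conditional on each chest, P(X = 3): I: 0.0912838; II: 0.216686; III: 0.077271.
By total probability, P(X = 3) = 0.1·0.0912838 + 0.4·0.216686 + 0.5·0.077271 = 0.134438.

0.134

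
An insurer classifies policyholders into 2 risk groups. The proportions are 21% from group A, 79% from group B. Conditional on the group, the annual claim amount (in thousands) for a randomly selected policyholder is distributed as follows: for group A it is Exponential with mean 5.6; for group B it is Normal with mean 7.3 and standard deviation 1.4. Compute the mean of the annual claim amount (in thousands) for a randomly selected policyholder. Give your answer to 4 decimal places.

6.9430

Component means — A: 5.6; B: 7.3.
E[X] = 0.21·5.6 + 0.79·7.3 = 6.943.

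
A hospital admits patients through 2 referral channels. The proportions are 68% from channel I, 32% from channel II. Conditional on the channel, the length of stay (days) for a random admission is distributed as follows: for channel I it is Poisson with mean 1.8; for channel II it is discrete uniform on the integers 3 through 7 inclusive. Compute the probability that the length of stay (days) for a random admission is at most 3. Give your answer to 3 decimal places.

0.670

Conditional on each channel, P(X ≤ 3): I: 0.891292; II: 0.2.
By total probability, P(X ≤ 3) = 0.68·0.891292 + 0.32·0.2 = 0.670078.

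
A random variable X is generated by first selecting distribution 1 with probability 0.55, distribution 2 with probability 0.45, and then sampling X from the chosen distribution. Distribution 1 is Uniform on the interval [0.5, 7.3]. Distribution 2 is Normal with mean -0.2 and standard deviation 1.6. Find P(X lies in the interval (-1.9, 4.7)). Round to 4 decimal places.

0.7244

Conditional on each component, P(-1.9 < X < 4.7): 1: 0.617647; 2: 0.854898.
By total probability, P(-1.9 < X < 4.7) = 0.55·0.617647 + 0.45·0.854898 = 0.72441.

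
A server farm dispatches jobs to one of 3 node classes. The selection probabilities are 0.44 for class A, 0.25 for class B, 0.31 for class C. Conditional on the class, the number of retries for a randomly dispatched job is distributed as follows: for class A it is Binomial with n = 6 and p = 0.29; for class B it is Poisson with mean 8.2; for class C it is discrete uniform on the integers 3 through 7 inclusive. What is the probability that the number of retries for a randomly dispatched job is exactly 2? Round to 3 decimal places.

0.143

Conditional on each class, P(X = 2): A: 0.320568; B: 0.00923385; C: 0.
By total probability, P(X = 2) = 0.44·0.320568 + 0.25·0.00923385 + 0.31·0 = 0.143359.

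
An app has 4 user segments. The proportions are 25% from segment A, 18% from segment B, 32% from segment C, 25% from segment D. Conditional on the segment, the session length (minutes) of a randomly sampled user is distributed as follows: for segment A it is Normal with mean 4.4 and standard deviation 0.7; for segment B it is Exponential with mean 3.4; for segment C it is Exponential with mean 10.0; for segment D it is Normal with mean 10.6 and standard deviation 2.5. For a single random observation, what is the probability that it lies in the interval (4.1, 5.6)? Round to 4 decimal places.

Conditional on each segment, P(4.1 < X < 5.6): A: 0.622644; B: 0.106812; C: 0.0924412; D: 0.0180889.
By total probability, P(4.1 < X < 5.6) = 0.25·0.622644 + 0.18·0.106812 + 0.32·0.0924412 + 0.25·0.0180889 = 0.208991.

0.2090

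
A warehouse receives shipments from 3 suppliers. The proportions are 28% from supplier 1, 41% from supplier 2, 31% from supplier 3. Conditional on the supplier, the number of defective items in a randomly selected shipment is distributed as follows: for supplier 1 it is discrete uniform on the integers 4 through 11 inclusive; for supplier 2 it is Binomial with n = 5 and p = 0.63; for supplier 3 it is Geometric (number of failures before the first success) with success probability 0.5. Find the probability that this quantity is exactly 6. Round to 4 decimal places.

0.0374

Conditional on each supplier, P(X = 6): 1: 0.125; 2: 0; 3: 0.0078125.
By total probability, P(X = 6) = 0.28·0.125 + 0.41·0 + 0.31·0.0078125 = 0.0374219.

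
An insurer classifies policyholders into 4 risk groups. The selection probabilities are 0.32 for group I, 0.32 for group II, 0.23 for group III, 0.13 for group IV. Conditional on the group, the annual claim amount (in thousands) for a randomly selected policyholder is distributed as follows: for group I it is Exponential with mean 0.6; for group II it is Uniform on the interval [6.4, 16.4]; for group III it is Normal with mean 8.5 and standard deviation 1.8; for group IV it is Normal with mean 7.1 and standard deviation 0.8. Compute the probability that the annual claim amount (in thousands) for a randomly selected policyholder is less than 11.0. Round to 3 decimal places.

Conditional on each group, P(X < 11.0): I: 1; II: 0.46; III: 0.917567; IV: 0.999999.
By total probability, P(X < 11.0) = 0.32·1 + 0.32·0.46 + 0.23·0.917567 + 0.13·0.999999 = 0.80824.

0.808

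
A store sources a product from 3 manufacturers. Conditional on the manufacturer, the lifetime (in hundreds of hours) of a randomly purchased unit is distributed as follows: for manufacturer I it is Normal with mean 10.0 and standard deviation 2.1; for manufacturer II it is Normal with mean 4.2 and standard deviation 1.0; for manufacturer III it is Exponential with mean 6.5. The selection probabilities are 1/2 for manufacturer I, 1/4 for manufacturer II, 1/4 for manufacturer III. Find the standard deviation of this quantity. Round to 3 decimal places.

Per component, I: μ=10, E[X²]=104.41; II: μ=4.2, E[X²]=18.64; III: μ=6.5, E[X²]=84.5.
E[X] = 0.5·10 + 0.25·4.2 + 0.25·6.5 = 7.675.
E[X²] = 0.5·104.41 + 0.25·18.64 + 0.25·84.5 = 77.99.
Var(X) = E[X²] − (E[X])² = 77.99 − 58.9056 = 19.0844.
SD(X) = √19.0844 = 4.36857.

4.369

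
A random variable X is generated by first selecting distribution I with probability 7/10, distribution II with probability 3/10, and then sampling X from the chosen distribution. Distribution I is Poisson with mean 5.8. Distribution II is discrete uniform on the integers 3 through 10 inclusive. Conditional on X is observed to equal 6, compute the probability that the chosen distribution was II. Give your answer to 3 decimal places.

0.251

Likelihoods P(X=6 | ·): I: 0.160076; II: 0.125.
Posterior ∝ prior × likelihood. Numerator for II: 0.3·0.125 = 0.0375.
Normalizing constant: 0.7·0.160076 + 0.3·0.125 = 0.149554.
P(II | observation) = 0.0375 / 0.149554 = 0.250746.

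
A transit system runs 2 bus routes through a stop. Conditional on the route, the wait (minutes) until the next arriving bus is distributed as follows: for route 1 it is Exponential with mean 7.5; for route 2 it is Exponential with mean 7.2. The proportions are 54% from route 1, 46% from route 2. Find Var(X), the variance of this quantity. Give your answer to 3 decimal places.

Per component, 1: μ=7.5, E[X²]=112.5; 2: μ=7.2, E[X²]=103.68.
E[X] = 0.54·7.5 + 0.46·7.2 = 7.362.
E[X²] = 0.54·112.5 + 0.46·103.68 = 108.443.
Var(X) = E[X²] − (E[X])² = 108.443 − 54.199 = 54.2438.

54.244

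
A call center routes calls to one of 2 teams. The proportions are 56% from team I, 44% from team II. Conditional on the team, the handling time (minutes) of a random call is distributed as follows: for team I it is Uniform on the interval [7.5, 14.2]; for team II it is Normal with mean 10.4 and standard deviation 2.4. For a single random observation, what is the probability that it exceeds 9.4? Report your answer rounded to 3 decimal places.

Conditional on each team, P(X > 9.4): I: 0.716418; II: 0.661539.
By total probability, P(X > 9.4) = 0.56·0.716418 + 0.44·0.661539 = 0.692271.

0.692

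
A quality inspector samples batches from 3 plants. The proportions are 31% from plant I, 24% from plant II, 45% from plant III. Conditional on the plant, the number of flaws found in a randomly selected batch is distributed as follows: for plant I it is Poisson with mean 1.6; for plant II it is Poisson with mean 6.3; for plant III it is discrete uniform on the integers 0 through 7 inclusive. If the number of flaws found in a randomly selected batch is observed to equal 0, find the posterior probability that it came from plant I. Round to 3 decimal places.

Likelihoods P(X=0 | ·): I: 0.201897; II: 0.0018363; III: 0.125.
Posterior ∝ prior × likelihood. Numerator for I: 0.31·0.201897 = 0.0625879.
Normalizing constant: 0.31·0.201897 + 0.24·0.0018363 + 0.45·0.125 = 0.119279.
P(I | observation) = 0.0625879 / 0.119279 = 0.52472.

0.525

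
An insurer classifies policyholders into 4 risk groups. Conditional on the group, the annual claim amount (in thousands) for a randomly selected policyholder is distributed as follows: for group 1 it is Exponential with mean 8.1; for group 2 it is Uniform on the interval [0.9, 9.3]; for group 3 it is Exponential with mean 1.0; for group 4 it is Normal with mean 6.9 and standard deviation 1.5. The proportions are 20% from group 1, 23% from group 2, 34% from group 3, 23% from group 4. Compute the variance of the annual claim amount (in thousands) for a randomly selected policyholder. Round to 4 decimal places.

Per component, 1: μ=8.1, E[X²]=131.22; 2: μ=5.1, E[X²]=31.89; 3: μ=1, E[X²]=2; 4: μ=6.9, E[X²]=49.86.
E[X] = 0.2·8.1 + 0.23·5.1 + 0.34·1 + 0.23·6.9 = 4.72.
E[X²] = 0.2·131.22 + 0.23·31.89 + 0.34·2 + 0.23·49.86 = 45.7265.
Var(X) = E[X²] − (E[X])² = 45.7265 − 22.2784 = 23.4481.

23.4481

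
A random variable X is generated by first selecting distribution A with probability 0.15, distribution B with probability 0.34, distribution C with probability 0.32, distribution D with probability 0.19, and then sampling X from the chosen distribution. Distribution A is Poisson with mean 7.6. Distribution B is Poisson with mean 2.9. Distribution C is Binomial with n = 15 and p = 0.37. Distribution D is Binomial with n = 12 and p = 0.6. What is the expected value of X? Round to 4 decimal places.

5.2700

Component means — A: 7.6; B: 2.9; C: 5.55; D: 7.2.
E[X] = 0.15·7.6 + 0.34·2.9 + 0.32·5.55 + 0.19·7.2 = 5.27.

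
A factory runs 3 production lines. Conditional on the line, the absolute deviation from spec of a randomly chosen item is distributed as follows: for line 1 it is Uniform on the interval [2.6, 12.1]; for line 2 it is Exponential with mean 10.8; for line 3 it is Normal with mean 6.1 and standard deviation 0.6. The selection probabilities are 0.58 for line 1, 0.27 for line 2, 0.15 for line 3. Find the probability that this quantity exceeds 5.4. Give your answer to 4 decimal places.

Conditional on each line, P(X > 5.4): 1: 0.705263; 2: 0.606531; 3: 0.878327.
By total probability, P(X > 5.4) = 0.58·0.705263 + 0.27·0.606531 + 0.15·0.878327 = 0.704565.

0.7046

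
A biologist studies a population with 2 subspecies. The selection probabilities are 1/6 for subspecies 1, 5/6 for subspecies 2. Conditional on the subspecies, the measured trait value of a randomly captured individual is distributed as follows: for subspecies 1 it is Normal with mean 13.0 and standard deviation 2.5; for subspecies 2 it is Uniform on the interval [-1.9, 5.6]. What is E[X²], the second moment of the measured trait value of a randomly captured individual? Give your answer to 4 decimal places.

For each component E[X²] = Var + (mean)², giving 1: 175.25; 2: 8.11.
Overall E[X²] = 0.166667·175.25 + 0.833333·8.11 = 35.9667.

35.9667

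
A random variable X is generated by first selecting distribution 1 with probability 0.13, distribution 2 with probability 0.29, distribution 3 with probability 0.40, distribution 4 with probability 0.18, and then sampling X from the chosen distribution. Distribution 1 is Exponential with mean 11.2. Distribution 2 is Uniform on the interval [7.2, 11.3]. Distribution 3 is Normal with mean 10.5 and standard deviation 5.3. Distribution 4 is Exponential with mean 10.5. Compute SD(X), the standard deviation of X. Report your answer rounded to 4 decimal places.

Per component, 1: μ=11.2, E[X²]=250.88; 2: μ=9.25, E[X²]=86.9633; 3: μ=10.5, E[X²]=138.34; 4: μ=10.5, E[X²]=220.5.
E[X] = 0.13·11.2 + 0.29·9.25 + 0.4·10.5 + 0.18·10.5 = 10.2285.
E[X²] = 0.13·250.88 + 0.29·86.9633 + 0.4·138.34 + 0.18·220.5 = 152.86.
Var(X) = E[X²] − (E[X])² = 152.86 − 104.622 = 48.2376.
SD(X) = √48.2376 = 6.94533.

6.9453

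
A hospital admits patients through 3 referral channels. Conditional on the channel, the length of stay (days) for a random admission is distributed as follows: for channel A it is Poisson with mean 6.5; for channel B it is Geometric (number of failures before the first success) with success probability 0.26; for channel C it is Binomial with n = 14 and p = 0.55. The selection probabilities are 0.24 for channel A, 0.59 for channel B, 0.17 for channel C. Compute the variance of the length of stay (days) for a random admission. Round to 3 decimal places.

Per component, A: μ=6.5, E[X²]=48.75; B: μ=2.84615, E[X²]=19.0473; C: μ=7.7, E[X²]=62.755.
E[X] = 0.24·6.5 + 0.59·2.84615 + 0.17·7.7 = 4.54823.
E[X²] = 0.24·48.75 + 0.59·19.0473 + 0.17·62.755 = 33.6063.
Var(X) = E[X²] − (E[X])² = 33.6063 − 20.6864 = 12.9199.

12.920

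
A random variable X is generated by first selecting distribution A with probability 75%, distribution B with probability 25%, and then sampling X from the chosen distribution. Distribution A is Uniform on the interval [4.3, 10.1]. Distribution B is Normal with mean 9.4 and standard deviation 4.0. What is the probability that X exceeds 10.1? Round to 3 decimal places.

0.108

Conditional on each component, P(X > 10.1): A: 0; B: 0.43054.
By total probability, P(X > 10.1) = 0.75·0 + 0.25·0.43054 = 0.107635.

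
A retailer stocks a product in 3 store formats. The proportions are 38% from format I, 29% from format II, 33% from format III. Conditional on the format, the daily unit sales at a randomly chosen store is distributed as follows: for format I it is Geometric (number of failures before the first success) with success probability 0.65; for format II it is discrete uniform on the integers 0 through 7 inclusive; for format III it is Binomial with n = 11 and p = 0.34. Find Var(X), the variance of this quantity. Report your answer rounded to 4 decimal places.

4.9092

Per component, I: μ=0.538462, E[X²]=1.11834; II: μ=3.5, E[X²]=17.5; III: μ=3.74, E[X²]=16.456.
E[X] = 0.38·0.538462 + 0.29·3.5 + 0.33·3.74 = 2.45382.
E[X²] = 0.38·1.11834 + 0.29·17.5 + 0.33·16.456 = 10.9305.
Var(X) = E[X²] − (E[X])² = 10.9305 − 6.02121 = 4.90924.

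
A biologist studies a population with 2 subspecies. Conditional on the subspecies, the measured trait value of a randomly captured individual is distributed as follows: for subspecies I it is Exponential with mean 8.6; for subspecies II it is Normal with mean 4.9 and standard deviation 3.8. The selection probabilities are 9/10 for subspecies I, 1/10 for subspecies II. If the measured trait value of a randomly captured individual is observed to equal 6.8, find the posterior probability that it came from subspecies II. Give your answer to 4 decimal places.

0.1633

Likelihoods f(6.8 | ·): I: 0.0527358; II: 0.0926488.
Posterior ∝ prior × likelihood. Numerator for II: 0.1·0.0926488 = 0.00926488.
Normalizing constant: 0.9·0.0527358 + 0.1·0.0926488 = 0.0567271.
P(II | observation) = 0.00926488 / 0.0567271 = 0.163324.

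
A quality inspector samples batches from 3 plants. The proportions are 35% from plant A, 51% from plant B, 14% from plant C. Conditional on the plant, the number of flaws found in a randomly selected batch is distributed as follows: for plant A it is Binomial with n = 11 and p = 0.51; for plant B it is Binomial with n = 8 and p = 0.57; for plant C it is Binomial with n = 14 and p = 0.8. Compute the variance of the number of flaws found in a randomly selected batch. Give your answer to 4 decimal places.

7.1517

Per component, A: μ=5.61, E[X²]=34.221; B: μ=4.56, E[X²]=22.7544; C: μ=11.2, E[X²]=127.68.
E[X] = 0.35·5.61 + 0.51·4.56 + 0.14·11.2 = 5.8571.
E[X²] = 0.35·34.221 + 0.51·22.7544 + 0.14·127.68 = 41.4573.
Var(X) = E[X²] − (E[X])² = 41.4573 − 34.3056 = 7.15167.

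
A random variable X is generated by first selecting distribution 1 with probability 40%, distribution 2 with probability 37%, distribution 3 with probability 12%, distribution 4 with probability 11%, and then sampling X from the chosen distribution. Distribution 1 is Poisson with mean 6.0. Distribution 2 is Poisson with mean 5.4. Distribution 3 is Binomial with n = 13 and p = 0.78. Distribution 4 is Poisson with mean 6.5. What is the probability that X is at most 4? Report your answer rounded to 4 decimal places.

0.2768

Conditional on each component, P(X ≤ 4): 1: 0.285057; 2: 0.373311; 3: 0.000358467; 4: 0.223672.
By total probability, P(X ≤ 4) = 0.4·0.285057 + 0.37·0.373311 + 0.12·0.000358467 + 0.11·0.223672 = 0.276795.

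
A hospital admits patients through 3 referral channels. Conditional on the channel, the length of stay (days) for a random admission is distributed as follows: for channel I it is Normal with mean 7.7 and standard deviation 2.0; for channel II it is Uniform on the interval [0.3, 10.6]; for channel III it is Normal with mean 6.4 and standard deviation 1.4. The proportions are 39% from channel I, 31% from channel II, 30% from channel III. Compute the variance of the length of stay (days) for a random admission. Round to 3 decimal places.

5.782

Per component, I: μ=7.7, E[X²]=63.29; II: μ=5.45, E[X²]=38.5433; III: μ=6.4, E[X²]=42.92.
E[X] = 0.39·7.7 + 0.31·5.45 + 0.3·6.4 = 6.6125.
E[X²] = 0.39·63.29 + 0.31·38.5433 + 0.3·42.92 = 49.5075.
Var(X) = E[X²] − (E[X])² = 49.5075 − 43.7252 = 5.78238.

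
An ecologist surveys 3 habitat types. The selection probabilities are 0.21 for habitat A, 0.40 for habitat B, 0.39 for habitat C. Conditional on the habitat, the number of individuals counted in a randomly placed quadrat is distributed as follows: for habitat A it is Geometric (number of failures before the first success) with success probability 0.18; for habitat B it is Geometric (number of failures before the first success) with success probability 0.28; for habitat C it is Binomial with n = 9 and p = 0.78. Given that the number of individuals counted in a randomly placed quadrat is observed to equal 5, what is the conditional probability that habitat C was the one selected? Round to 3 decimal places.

0.482

Likelihoods P(X=5 | ·): A: 0.0667332; B: 0.0541777; C: 0.0852186.
Posterior ∝ prior × likelihood. Numerator for C: 0.39·0.0852186 = 0.0332352.
Normalizing constant: 0.21·0.0667332 + 0.4·0.0541777 + 0.39·0.0852186 = 0.0689203.
P(C | observation) = 0.0332352 / 0.0689203 = 0.482227.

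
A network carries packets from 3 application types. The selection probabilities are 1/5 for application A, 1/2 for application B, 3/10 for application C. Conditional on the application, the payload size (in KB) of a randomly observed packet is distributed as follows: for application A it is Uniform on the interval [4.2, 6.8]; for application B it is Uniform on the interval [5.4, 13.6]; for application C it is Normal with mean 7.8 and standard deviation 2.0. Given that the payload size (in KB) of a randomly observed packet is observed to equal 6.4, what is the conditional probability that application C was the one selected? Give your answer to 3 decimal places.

0.254

Likelihoods f(6.4 | ·): A: 0.384615; B: 0.121951; C: 0.156127.
Posterior ∝ prior × likelihood. Numerator for C: 0.3·0.156127 = 0.0468381.
Normalizing constant: 0.2·0.384615 + 0.5·0.121951 + 0.3·0.156127 = 0.184737.
P(C | observation) = 0.0468381 / 0.184737 = 0.25354.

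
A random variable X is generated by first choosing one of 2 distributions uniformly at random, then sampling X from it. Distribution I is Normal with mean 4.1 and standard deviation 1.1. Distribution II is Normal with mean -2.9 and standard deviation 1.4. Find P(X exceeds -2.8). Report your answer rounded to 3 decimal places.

Conditional on each component, P(X > -2.8): I: 1; II: 0.471528.
By total probability, P(X > -2.8) = 0.5·1 + 0.5·0.471528 = 0.735764.

0.736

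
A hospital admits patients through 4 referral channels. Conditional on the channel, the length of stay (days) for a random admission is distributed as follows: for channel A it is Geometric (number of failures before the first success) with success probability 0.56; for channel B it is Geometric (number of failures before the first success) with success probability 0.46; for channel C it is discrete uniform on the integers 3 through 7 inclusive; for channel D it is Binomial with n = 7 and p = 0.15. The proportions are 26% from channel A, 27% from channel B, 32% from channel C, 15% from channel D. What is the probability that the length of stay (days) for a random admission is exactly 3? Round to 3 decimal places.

0.105

Conditional on each channel, P(X = 3): A: 0.047703; B: 0.0724334; C: 0.2; D: 0.061662.
By total probability, P(X = 3) = 0.26·0.047703 + 0.27·0.0724334 + 0.32·0.2 + 0.15·0.061662 = 0.105209.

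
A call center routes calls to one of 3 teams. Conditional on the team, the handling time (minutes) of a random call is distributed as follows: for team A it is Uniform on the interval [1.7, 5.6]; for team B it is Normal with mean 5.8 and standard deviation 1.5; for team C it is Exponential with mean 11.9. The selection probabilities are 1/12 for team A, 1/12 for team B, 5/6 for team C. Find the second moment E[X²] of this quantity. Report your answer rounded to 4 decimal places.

For each component E[X²] = Var + (mean)², giving A: 14.59; B: 35.89; C: 283.22.
Overall E[X²] = 0.0833333·14.59 + 0.0833333·35.89 + 0.833333·283.22 = 240.223.

240.2233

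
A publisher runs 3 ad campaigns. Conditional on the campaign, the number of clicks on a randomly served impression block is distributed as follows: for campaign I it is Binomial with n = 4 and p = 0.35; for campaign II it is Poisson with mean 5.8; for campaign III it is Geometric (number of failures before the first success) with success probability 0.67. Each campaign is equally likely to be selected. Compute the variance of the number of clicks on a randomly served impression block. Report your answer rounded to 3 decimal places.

Per component, I: μ=1.4, E[X²]=2.87; II: μ=5.8, E[X²]=39.44; III: μ=0.492537, E[X²]=0.977723.
E[X] = 0.333333·1.4 + 0.333333·5.8 + 0.333333·0.492537 = 2.56418.
E[X²] = 0.333333·2.87 + 0.333333·39.44 + 0.333333·0.977723 = 14.4292.
Var(X) = E[X²] − (E[X])² = 14.4292 − 6.57501 = 7.85423.

7.854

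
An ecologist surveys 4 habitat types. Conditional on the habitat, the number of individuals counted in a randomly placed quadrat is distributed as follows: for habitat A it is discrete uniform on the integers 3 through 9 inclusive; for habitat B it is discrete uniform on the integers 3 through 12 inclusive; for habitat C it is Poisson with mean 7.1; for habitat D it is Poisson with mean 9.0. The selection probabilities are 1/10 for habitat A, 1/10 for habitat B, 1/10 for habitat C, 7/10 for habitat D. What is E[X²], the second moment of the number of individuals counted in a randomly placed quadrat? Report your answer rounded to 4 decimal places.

79.2010

For each component E[X²] = Var + (mean)², giving A: 40; B: 64.5; C: 57.51; D: 90.
Overall E[X²] = 0.1·40 + 0.1·64.5 + 0.1·57.51 + 0.7·90 = 79.201.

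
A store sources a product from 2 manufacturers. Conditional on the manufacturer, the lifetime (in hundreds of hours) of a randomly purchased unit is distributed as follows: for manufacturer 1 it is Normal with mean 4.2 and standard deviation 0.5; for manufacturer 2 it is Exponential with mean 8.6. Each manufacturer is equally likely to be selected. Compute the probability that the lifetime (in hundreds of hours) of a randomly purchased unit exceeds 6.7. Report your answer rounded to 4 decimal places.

0.2294

Conditional on each manufacturer, P(X > 6.7): 1: 2.86652e-07; 2: 0.458833.
By total probability, P(X > 6.7) = 0.5·2.86652e-07 + 0.5·0.458833 = 0.229416.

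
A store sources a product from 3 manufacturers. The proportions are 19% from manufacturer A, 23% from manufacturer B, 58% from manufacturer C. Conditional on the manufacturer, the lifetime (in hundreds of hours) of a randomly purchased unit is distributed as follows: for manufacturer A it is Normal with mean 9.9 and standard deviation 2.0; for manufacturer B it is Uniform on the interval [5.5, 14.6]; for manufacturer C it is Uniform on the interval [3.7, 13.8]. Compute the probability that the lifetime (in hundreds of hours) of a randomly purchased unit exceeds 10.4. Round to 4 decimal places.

Conditional on each manufacturer, P(X > 10.4): A: 0.401294; B: 0.461538; C: 0.336634.
By total probability, P(X > 10.4) = 0.19·0.401294 + 0.23·0.461538 + 0.58·0.336634 = 0.377647.

0.3776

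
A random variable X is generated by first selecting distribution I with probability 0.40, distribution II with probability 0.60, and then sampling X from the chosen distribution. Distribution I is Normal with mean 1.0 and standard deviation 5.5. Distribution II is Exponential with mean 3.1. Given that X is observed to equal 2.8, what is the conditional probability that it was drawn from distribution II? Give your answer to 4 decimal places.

0.7404

Likelihoods f(2.8 | ·): I: 0.0687526; II: 0.130729.
Posterior ∝ prior × likelihood. Numerator for II: 0.6·0.130729 = 0.0784375.
Normalizing constant: 0.4·0.0687526 + 0.6·0.130729 = 0.105939.
P(II | observation) = 0.0784375 / 0.105939 = 0.740406.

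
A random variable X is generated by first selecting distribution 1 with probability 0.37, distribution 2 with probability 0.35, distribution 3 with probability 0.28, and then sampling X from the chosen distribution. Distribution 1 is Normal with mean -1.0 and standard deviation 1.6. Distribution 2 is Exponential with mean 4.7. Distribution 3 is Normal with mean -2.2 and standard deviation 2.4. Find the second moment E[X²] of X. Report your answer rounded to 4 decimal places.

For each component E[X²] = Var + (mean)², giving 1: 3.56; 2: 44.18; 3: 10.6.
Overall E[X²] = 0.37·3.56 + 0.35·44.18 + 0.28·10.6 = 19.7482.

19.7482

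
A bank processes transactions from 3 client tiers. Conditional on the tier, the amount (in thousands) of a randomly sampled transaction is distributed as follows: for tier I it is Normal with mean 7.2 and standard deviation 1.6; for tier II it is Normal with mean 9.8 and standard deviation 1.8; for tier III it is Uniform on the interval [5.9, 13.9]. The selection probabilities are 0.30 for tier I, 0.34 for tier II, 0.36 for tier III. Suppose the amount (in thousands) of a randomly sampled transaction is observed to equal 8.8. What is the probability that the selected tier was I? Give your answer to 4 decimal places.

0.2928

Likelihoods f(8.8 | ·): I: 0.151232; II: 0.18994; III: 0.125.
Posterior ∝ prior × likelihood. Numerator for I: 0.3·0.151232 = 0.0453695.
Normalizing constant: 0.3·0.151232 + 0.34·0.18994 + 0.36·0.125 = 0.154949.
P(I | observation) = 0.0453695 / 0.154949 = 0.292803.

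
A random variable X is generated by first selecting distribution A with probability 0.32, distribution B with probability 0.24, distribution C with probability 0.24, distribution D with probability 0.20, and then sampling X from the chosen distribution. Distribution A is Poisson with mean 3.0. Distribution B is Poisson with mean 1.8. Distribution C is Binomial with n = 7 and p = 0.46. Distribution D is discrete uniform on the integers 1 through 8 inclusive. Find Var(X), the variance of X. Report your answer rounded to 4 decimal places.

Per component, A: μ=3, E[X²]=12; B: μ=1.8, E[X²]=5.04; C: μ=3.22, E[X²]=12.1072; D: μ=4.5, E[X²]=25.5.
E[X] = 0.32·3 + 0.24·1.8 + 0.24·3.22 + 0.2·4.5 = 3.0648.
E[X²] = 0.32·12 + 0.24·5.04 + 0.24·12.1072 + 0.2·25.5 = 13.0553.
Var(X) = E[X²] − (E[X])² = 13.0553 − 9.393 = 3.66233.

3.6623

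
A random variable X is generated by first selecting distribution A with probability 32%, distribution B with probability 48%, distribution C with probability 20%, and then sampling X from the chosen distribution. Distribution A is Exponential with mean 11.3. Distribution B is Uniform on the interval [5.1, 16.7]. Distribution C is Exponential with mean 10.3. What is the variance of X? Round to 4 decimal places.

67.5843

Per component, A: μ=11.3, E[X²]=255.38; B: μ=10.9, E[X²]=130.023; C: μ=10.3, E[X²]=212.18.
E[X] = 0.32·11.3 + 0.48·10.9 + 0.2·10.3 = 10.908.
E[X²] = 0.32·255.38 + 0.48·130.023 + 0.2·212.18 = 186.569.
Var(X) = E[X²] − (E[X])² = 186.569 − 118.984 = 67.5843.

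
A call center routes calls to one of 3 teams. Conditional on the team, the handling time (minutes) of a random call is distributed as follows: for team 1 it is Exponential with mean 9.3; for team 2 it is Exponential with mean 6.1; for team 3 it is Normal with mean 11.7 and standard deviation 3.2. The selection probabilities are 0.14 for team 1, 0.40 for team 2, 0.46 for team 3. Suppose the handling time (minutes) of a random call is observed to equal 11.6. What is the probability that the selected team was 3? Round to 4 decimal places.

0.8024

Likelihoods f(11.6 | ·): 1: 0.0308899; 2: 0.0244793; 3: 0.124609.
Posterior ∝ prior × likelihood. Numerator for 3: 0.46·0.124609 = 0.05732.
Normalizing constant: 0.14·0.0308899 + 0.4·0.0244793 + 0.46·0.124609 = 0.0714363.
P(3 | observation) = 0.05732 / 0.0714363 = 0.802393.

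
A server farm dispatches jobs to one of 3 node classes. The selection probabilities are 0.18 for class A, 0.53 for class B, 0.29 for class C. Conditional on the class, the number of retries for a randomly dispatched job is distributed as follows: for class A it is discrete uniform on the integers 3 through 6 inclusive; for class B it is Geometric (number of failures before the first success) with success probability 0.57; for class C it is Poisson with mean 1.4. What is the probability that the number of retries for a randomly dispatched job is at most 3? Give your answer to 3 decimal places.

0.831

Conditional on each class, P(X ≤ 3): A: 0.25; B: 0.965812; C: 0.946275.
By total probability, P(X ≤ 3) = 0.18·0.25 + 0.53·0.965812 + 0.29·0.946275 = 0.8313.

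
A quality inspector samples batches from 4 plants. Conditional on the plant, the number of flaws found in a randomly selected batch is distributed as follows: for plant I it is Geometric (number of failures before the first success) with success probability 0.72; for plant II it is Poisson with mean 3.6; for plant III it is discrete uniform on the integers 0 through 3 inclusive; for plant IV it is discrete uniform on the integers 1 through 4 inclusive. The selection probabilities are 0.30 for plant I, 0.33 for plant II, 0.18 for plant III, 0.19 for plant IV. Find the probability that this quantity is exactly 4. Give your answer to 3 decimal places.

Conditional on each plant, P(X = 4): I: 0.00442552; II: 0.191222; III: 0; IV: 0.25.
By total probability, P(X = 4) = 0.3·0.00442552 + 0.33·0.191222 + 0.18·0 + 0.19·0.25 = 0.111931.

0.112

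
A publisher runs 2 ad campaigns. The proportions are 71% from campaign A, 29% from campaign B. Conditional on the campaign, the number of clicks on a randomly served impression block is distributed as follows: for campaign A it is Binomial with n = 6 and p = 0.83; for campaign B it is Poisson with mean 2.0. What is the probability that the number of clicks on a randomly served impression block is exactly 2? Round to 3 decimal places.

Conditional on each campaign, P(X = 2): A: 0.00863064; B: 0.270671.
By total probability, P(X = 2) = 0.71·0.00863064 + 0.29·0.270671 = 0.0846222.

0.085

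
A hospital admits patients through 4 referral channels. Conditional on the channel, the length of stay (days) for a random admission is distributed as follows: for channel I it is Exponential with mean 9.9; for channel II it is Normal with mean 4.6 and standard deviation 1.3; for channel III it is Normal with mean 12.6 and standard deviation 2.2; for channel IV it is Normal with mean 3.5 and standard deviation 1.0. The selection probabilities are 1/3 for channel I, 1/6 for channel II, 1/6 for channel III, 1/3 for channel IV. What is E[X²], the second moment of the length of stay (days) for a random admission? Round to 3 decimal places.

100.832

For each component E[X²] = Var + (mean)², giving I: 196.02; II: 22.85; III: 163.6; IV: 13.25.
Overall E[X²] = 0.333333·196.02 + 0.166667·22.85 + 0.166667·163.6 + 0.333333·13.25 = 100.832.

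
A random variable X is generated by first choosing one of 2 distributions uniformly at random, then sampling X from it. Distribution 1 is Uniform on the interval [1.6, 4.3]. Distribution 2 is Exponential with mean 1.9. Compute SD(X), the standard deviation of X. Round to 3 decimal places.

Per component, 1: μ=2.95, E[X²]=9.31; 2: μ=1.9, E[X²]=7.22.
E[X] = 0.5·2.95 + 0.5·1.9 = 2.425.
E[X²] = 0.5·9.31 + 0.5·7.22 = 8.265.
Var(X) = E[X²] − (E[X])² = 8.265 − 5.88062 = 2.38438.
SD(X) = √2.38438 = 1.54414.

1.544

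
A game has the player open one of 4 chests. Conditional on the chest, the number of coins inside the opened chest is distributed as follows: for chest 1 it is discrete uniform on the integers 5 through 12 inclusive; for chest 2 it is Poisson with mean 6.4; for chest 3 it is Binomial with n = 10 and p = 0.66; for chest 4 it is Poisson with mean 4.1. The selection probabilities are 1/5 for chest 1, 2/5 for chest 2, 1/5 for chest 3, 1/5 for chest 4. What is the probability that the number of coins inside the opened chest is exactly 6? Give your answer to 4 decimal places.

Conditional on each chest, P(X = 6): 1: 0.125; 2: 0.158585; 3: 0.231952; 4: 0.109336.
By total probability, P(X = 6) = 0.2·0.125 + 0.4·0.158585 + 0.2·0.231952 + 0.2·0.109336 = 0.156692.

0.1567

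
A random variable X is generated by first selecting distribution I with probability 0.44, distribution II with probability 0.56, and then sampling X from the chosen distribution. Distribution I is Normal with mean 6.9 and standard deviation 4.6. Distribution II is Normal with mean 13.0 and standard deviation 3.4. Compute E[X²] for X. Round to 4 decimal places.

For each component E[X²] = Var + (mean)², giving I: 68.77; II: 180.56.
Overall E[X²] = 0.44·68.77 + 0.56·180.56 = 131.372.

131.3724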